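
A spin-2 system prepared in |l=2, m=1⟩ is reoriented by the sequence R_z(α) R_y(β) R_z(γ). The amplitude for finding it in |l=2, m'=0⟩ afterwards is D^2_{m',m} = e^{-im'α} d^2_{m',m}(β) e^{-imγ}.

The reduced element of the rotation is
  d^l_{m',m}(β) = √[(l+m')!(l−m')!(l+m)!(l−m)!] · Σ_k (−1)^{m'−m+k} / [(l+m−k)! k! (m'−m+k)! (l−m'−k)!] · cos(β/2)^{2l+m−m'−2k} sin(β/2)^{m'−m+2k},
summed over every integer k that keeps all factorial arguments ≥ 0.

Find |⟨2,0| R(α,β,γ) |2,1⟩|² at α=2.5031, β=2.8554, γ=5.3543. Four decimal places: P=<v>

D^2_{0,1}(2.5031,2.8554,5.3543) = e^{-i·0·2.5031}·d^2_{0,1}(2.8554)·e^{-i·1·5.3543}. Compute d first:
With c≡cos(β/2)=0.142608 and s≡sin(β/2)=0.989779, N=[2·2·6·1]^{1/2}=4.898979
Admissible k: 1..2 (factorial args all ≥0)
  k=1: (−1)^0·4.8990/(2)·0.1426^3·0.9898^1 = +0.007032
  k=2: (−1)^1·4.8990/(2)·0.1426^1·0.9898^3 = -0.338716
d^2_{0,1}(2.8554) = +0.007032 -0.338716 = -0.331685
|D^2_{0,1}|² = |d^2_{0,1}(β)|² = (-0.331685)² = 0.110015 (the z-rotation phases have unit modulus)

P=0.1100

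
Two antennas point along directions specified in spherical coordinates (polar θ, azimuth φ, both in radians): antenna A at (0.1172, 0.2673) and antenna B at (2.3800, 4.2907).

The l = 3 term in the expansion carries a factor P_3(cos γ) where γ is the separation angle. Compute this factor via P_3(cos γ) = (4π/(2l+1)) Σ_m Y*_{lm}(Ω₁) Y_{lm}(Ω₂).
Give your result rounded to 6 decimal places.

0.013451

Expand P_3 via completeness: Σ_{m} conj(Y_{3,m}) at Ω₁ times Y_{3,m} at Ω₂ —
  m=-3: Y*=+0.000464+0.000479i  Y=+0.130749-0.041268i  product +0.000080+0.000044i
  m=-2: Y*=+0.011941+0.007071i  Y=+0.234209+0.263074i  product +0.000937+0.004798i
  m=-1: Y*=+0.143300+0.039243i  Y=-0.147784+0.329434i  product -0.034106+0.041408i
  m=+0: Y*=+0.715895-0.000000i  Y=+0.102906+0.000000i  product +0.073670+0.000000i
  m=+1: Y*=-0.143300+0.039243i  Y=+0.147784+0.329434i  product -0.034106-0.041408i
  m=+2: Y*=+0.011941-0.007071i  Y=+0.234209-0.263074i  product +0.000937-0.004798i
  m=+3: Y*=-0.000464+0.000479i  Y=-0.130749-0.041268i  product +0.000080-0.000044i
Σ over m = +0.007493-0.000000i; ×(4π/7) → +0.013451-0.000000i. Real part: 0.013451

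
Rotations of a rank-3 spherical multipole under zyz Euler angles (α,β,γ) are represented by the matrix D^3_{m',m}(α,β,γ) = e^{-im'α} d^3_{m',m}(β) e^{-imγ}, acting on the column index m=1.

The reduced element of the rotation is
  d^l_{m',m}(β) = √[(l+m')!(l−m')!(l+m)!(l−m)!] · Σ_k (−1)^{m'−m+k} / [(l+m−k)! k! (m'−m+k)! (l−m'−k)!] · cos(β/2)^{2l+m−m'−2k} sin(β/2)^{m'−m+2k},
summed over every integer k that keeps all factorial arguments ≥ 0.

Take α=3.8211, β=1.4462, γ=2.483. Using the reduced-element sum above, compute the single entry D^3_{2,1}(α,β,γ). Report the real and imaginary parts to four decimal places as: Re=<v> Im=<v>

First d^3_{2,1}(β=1.4462), then the phase factors e^{-i(2)α} and e^{-i(1)γ}:
Half-angle: c=0.749758, s=0.661712. N=√(120·1·24·2)=75.894664
The bounds max(0,m−m')=0 and min(l+m,l−m')=1 give 2 terms
  k=0: (−1)^1·75.8947/(24)·0.7498^5·0.6617^1 = -0.495764
  k=1: (−1)^2·75.8947/(12)·0.7498^3·0.6617^3 = +0.772326
d^3_{2,1}(1.4462) = -0.495764 +0.772326 = +0.276562
D = (+0.210202-0.977658i)·(+0.276562)·(-0.790854-0.612004i) = -0.211451+0.178256i

Re=-0.2115 Im=0.1783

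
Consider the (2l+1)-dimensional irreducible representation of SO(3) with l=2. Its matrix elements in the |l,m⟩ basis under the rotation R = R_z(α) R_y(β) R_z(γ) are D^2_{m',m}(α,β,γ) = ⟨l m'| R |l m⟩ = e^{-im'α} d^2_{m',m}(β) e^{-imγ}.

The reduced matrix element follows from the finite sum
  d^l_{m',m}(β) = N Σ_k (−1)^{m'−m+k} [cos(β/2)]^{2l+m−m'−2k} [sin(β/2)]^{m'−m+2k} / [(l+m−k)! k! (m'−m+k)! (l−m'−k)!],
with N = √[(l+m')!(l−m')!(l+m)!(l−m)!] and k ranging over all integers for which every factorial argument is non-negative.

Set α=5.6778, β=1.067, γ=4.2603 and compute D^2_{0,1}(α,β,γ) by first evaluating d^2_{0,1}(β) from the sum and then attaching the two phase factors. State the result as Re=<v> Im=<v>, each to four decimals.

Re=-0.2262 Im=0.4658

D^2_{0,1}(5.6778,1.0670,4.2603) = e^{-i·0·5.6778}·d^2_{0,1}(1.0670)·e^{-i·1·4.2603}. Compute d first:
c=cos(1.067000/2)=0.861032, s=sin(1.067000/2)=0.508550; N=√[2·2·6·1]=4.898979
The bounds max(0,m−m')=1 and min(l+m,l−m')=2 give 2 terms
  k=1: (−1)^0·4.8990/(2)·0.8610^3·0.5086^1 = +0.795184
  k=2: (−1)^1·4.8990/(2)·0.8610^1·0.5086^3 = -0.277393
d^2_{0,1}(1.0670) = +0.795184 -0.277393 = +0.517791
Attach z-rotation phases: D = e^{-i(0)(5.6778)}·(+0.517791)·e^{-i(1)(4.2603)} = -0.226195+0.465772i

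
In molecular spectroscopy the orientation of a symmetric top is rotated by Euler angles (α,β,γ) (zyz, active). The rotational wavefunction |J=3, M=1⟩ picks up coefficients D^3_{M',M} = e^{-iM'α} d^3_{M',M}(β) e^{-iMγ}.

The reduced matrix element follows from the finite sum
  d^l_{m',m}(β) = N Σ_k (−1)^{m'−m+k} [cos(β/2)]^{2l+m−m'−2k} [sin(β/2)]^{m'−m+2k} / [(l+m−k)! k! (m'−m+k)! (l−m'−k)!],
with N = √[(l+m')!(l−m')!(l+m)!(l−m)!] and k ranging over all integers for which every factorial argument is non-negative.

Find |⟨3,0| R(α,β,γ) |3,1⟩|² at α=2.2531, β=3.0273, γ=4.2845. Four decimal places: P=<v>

P=0.0378

D^3_{0,1}(2.2531,3.0273,4.2845) = e^{-i·0·2.2531}·d^3_{0,1}(3.0273)·e^{-i·1·4.2845}. Compute d first:
c=cos(3.027300/2)=0.057115, s=sin(3.027300/2)=0.998368; N=√[6·6·24·2]=41.569219
The bounds max(0,m−m')=1 and min(l+m,l−m')=3 give 3 terms
  k=1: (−1)^0·41.5692/(12)·0.0571^5·0.9984^1 = +0.000002
  k=2: (−1)^1·41.5692/(4)·0.0571^3·0.9984^3 = -0.001927
  k=3: (−1)^2·41.5692/(12)·0.0571^1·0.9984^5 = +0.196243
d^3_{0,1}(3.0273) = +0.000002 -0.001927 +0.196243 = +0.194319
|D^3_{0,1}|² = |d^3_{0,1}(β)|² = (+0.194319)² = 0.037760 (the z-rotation phases have unit modulus)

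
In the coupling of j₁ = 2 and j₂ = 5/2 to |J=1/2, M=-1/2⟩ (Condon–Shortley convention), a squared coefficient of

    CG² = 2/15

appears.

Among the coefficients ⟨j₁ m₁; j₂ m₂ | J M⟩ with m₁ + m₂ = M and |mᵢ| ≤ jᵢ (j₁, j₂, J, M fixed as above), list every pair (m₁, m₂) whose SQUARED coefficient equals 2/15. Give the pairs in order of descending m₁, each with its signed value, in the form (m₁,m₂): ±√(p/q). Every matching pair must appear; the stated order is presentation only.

(-1,1/2): −√(2/15)

Admissible pairs with m₁+m₂ = M = -1/2: (-2,3/2), (-1,1/2), (0,-1/2), (1,-3/2), (2,-5/2)
  (m₁,m₂)=(2,-5/2): CG² = 1/3, CG = +√(1/3)
  (m₁,m₂)=(1,-3/2): CG² = 4/15, CG = −√(4/15)
  (m₁,m₂)=(0,-1/2): CG² = 1/5, CG = +√(1/5)
  (m₁,m₂)=(-1,1/2): CG² = 2/15, CG = −√(2/15)   ← matches the target
  (m₁,m₂)=(-2,3/2): CG² = 1/15, CG = +√(1/15)
Pairs with CG² = 2/15: (-1,1/2): −√(2/15)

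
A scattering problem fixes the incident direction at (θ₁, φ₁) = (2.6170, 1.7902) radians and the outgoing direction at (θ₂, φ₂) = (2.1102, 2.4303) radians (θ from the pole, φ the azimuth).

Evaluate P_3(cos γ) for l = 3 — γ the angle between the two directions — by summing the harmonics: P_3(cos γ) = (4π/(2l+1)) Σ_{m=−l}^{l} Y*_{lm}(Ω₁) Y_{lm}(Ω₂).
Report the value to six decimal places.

Term-by-term m-sum for l=3 (normalisation 4π/7 = 1.795196):
  m=-3: Y*=+0.032067-0.041471i  Y=+0.140679-0.222857i  product -0.004731-0.012980i
  m=-2: Y*=+0.200878+0.094277i  Y=-0.057065-0.382202i  product +0.024570-0.082156i
  m=-1: Y*=-0.096731+0.433786i  Y=-0.067018-0.057755i  product +0.031536-0.023485i
  m=+0: Y*=-0.240855-0.000000i  Y=+0.322192+0.000000i  product -0.077602-0.000000i
  m=+1: Y*=+0.096731+0.433786i  Y=+0.067018-0.057755i  product +0.031536+0.023485i
  m=+2: Y*=+0.200878-0.094277i  Y=-0.057065+0.382202i  product +0.024570+0.082156i
  m=+3: Y*=-0.032067-0.041471i  Y=-0.140679-0.222857i  product -0.004731+0.012980i
Accumulated sum +0.025148-0.000000i; after 4π/(2l+1) scaling, +0.045146-0.000000i ⇒ P_3 = 0.045146

0.045146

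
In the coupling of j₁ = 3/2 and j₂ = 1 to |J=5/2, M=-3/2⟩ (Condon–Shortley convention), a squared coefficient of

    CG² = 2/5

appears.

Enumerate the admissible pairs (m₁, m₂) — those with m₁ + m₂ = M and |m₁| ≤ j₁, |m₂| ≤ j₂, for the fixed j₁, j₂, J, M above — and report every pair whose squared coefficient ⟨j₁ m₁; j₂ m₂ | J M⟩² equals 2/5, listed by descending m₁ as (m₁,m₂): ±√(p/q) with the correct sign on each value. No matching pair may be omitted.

Admissible pairs with m₁+m₂ = M = -3/2: (-3/2,0), (-1/2,-1)
  (m₁,m₂)=(-1/2,-1): CG² = 3/5, CG = +√(3/5)
  (m₁,m₂)=(-3/2,0): CG² = 2/5, CG = +√(2/5)   ← matches the target
Pairs with CG² = 2/5: (-3/2,0): +√(2/5)

(-3/2,0): +√(2/5)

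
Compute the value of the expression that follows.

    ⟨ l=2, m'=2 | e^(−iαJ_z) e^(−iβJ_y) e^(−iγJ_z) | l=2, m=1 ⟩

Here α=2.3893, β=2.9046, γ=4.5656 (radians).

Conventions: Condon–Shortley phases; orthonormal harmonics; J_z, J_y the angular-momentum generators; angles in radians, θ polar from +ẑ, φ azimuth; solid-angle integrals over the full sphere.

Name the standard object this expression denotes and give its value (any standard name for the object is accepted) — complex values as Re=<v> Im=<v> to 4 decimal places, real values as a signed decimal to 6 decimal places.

Wigner D-matrix element, Re=0.0033 Im=0.0003

This is a Wigner D-matrix element — the rotation-matrix element ⟨l m'| R(α,β,γ) |l m⟩ in the angular-momentum basis.
First d^2_{2,1}(β=2.9046), then the phase factors e^{-i(2)α} and e^{-i(1)γ}:
With c≡cos(β/2)=0.118219 and s≡sin(β/2)=0.992988, N=[24·1·6·1]^{1/2}=12.000000
Admissible k: 0..0 (factorial args all ≥0)
  k=0: (−1)^1·12.0000/(6)·0.1182^3·0.9930^1 = -0.003281
d^2_{2,1}(2.9046) = -0.003281
Phases: e^{-i·(2)·2.3893}=+0.066163+0.997809i, e^{-i·(1)·4.5656}=-0.146262+0.989246i ⇒ D=+0.003271+0.000264i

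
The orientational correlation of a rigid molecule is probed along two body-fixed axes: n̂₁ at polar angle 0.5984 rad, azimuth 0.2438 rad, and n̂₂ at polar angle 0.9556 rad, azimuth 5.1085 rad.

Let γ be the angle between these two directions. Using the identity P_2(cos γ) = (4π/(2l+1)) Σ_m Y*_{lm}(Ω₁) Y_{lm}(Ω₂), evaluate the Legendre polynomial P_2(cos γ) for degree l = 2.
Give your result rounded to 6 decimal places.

Addition theorem: P_2(cos γ) = (4π/5) Σ_m Y*_{lm}(Ω₁) Y_{lm}(Ω₂), m = −2…2:
  [-2]  conj(Y_{2,-2})(Ω₁) = 0.10829 + 0.05743j ; Y_{2,-2}(Ω₂) = -0.18092 + 0.18340j ; Δ = -0.03012 + 0.00947j
  [-1]  conj(Y_{2,-1})(Ω₁) = 0.34894 + 0.08680j ; Y_{2,-1}(Ω₂) = 0.14049 + 0.33592j ; Δ = 0.01986 + 0.12941j
  [+0]  conj(Y_{2,0})(Ω₁) = 0.33053 + 0.00000j ; Y_{2,0}(Ω₂) = -0.00025 + 0.00000j ; Δ = -0.00008 + 0.00000j
  [+1]  conj(Y_{2,1})(Ω₁) = -0.34894 + 0.08680j ; Y_{2,1}(Ω₂) = -0.14049 + 0.33592j ; Δ = 0.01986 - 0.12941j
  [+2]  conj(Y_{2,2})(Ω₁) = 0.10829 - 0.05743j ; Y_{2,2}(Ω₂) = -0.18092 - 0.18340j ; Δ = -0.03012 - 0.00947j
Total Σ_m = -0.02060 + 0.00000j. Multiply by 2.513274: -0.05178 + 0.00000j. P_2(cos γ) = -0.051783

-0.051783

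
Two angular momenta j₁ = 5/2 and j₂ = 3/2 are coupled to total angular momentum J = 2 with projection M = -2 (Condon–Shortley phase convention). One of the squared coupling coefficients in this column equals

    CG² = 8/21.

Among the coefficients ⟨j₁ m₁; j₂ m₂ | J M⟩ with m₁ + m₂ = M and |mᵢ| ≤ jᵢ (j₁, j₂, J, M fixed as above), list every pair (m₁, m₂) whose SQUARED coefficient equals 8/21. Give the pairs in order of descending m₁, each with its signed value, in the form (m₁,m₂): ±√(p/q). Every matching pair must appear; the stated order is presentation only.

(-3/2,-1/2): −√(8/21)

Admissible pairs with m₁+m₂ = M = -2: (-5/2,1/2), (-3/2,-1/2), (-1/2,-3/2)
  (m₁,m₂)=(-1/2,-3/2): CG² = 1/7, CG = +√(1/7)
  (m₁,m₂)=(-3/2,-1/2): CG² = 8/21, CG = −√(8/21)   ← matches the target
  (m₁,m₂)=(-5/2,1/2): CG² = 10/21, CG = +√(10/21)
Pairs with CG² = 8/21: (-3/2,-1/2): −√(8/21)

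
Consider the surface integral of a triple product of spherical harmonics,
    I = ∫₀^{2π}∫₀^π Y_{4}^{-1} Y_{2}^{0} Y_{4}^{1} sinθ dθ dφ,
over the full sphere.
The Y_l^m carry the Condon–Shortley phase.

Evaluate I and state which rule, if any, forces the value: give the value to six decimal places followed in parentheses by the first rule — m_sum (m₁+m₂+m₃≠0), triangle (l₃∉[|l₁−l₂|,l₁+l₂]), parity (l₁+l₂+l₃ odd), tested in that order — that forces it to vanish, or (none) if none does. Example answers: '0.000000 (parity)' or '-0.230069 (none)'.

Checks pass: Σm=0; 10 even; l₃=4∈[2,6].
(2·4+1)(2·2+1)(2·4+1) = 405
Δ: 2! 6! 2! / 11! → 1/13860
sum: t=0:+1/192 t=1:−1/36 t=2:+1/192 = -5/288
3j²(4 2 4; 0 0 0) = Δ·Π!·Σ² = 20/693  (sign -1)
sum: t=0:+1/480 t=1:−1/48 t=2:+1/144 = -17/1440
3j²(4 2 4; -1 0 1) = Δ·Π!·Σ² = 289/13860  (sign +1)
combine: 4πI² = 405·20/693·289/13860 = 1445/5929
take √, sign -1: I = -0.13926381
No selection rule forces the value: the integral is nonzero (none).

-0.139264 (none)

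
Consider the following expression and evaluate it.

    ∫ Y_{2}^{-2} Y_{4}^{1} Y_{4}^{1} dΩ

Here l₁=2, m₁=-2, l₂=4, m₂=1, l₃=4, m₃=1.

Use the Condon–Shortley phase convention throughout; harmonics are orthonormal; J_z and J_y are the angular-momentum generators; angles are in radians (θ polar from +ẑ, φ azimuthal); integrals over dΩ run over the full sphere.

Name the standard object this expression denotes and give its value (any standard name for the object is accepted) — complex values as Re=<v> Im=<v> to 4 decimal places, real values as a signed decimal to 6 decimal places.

This is a Gaunt coefficient — the integral of a triple product of spherical harmonics over the sphere.
m-sum 0 ✓  L=10 even ✓  2≤4≤6 ✓
Π(2lᵢ+1) = 5×9×9 = 405
triangle coeff Δ(2,4,4) = 1/13860
Σ_t [0,2]: t=0:+1/192 t=1:−1/36 t=2:+1/192 = -5/288
(3j)²=20/693 [(2 4 4; 0 0 0)], sign=-1
Σ_t [2,2]: t=2:+1/144 = 1/144
(3j)²=10/231 [(2 4 4; -2 1 1)], sign=-1
⇒ 4πI² = 3000/5929
I = (+1)√(3000/5929/(4π)) = 0.20066192

Gaunt coefficient, +0.200662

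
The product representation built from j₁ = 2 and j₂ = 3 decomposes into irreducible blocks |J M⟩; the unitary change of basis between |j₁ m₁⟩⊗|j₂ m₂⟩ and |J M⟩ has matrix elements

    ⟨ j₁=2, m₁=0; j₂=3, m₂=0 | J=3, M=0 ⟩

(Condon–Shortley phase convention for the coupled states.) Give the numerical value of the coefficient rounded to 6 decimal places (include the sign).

j₁+j₂−J=2  J+j₁−j₂=2  J−j₁+j₂=4  j₁+j₂+J+1=9
(j₁±m₁, j₂±m₂, J±M) = (2,2,3,3,3,3)
P² = 48/5
sum k=0..2:
  [0] +1/24 = 1/24
  [1] −1/4 = -1/4
  [2] +1/24 = 1/24
S = -1/6
C² = P²·S² = 4/15 ; C = -0.516398

−√(4/15) = -0.516398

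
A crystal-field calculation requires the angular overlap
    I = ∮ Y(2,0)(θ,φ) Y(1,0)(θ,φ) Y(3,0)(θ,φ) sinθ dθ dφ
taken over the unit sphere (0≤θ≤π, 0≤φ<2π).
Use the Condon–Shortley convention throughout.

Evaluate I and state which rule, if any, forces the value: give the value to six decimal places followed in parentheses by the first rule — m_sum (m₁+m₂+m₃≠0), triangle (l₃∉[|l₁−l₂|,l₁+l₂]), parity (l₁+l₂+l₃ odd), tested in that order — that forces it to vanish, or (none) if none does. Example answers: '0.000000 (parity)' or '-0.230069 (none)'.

0.247767 (none)

Rules hold: Σm=0, L=6 even, 1≤3≤3.
N = 5·3·7 = 105
Δ = 0!·4!·2!/7! = 1/105
Racah Σ t=0..0: t=0:+1/4 = 1/4
⇒ 3j(2 1 3; 0 0 0)² = 3/35, sgn -1
(m-triple is (0,0,0) — same symbol as above.)
4πI² = N·(3j₀)²·(3jₘ)² = 27/35
I = +1·√(0.771429/4π) = 0.24776670
No selection rule forces the value: the integral is nonzero (none).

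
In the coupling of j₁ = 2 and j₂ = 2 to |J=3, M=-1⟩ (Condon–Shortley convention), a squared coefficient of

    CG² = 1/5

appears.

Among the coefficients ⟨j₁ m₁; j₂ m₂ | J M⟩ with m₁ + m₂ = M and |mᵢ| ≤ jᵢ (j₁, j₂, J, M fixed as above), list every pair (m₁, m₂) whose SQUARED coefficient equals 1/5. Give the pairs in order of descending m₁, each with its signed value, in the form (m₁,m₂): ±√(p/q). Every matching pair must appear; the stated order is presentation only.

Admissible pairs with m₁+m₂ = M = -1: (-2,1), (-1,0), (0,-1), (1,-2)
  (m₁,m₂)=(1,-2): CG² = 3/10, CG = +√(3/10)
  (m₁,m₂)=(0,-1): CG² = 1/5, CG = +√(1/5)   ← matches the target
  (m₁,m₂)=(-1,0): CG² = 1/5, CG = −√(1/5)   ← matches the target
  (m₁,m₂)=(-2,1): CG² = 3/10, CG = −√(3/10)
Pairs with CG² = 1/5: (0,-1): +√(1/5); (-1,0): −√(1/5)

(0,-1): +√(1/5); (-1,0): −√(1/5)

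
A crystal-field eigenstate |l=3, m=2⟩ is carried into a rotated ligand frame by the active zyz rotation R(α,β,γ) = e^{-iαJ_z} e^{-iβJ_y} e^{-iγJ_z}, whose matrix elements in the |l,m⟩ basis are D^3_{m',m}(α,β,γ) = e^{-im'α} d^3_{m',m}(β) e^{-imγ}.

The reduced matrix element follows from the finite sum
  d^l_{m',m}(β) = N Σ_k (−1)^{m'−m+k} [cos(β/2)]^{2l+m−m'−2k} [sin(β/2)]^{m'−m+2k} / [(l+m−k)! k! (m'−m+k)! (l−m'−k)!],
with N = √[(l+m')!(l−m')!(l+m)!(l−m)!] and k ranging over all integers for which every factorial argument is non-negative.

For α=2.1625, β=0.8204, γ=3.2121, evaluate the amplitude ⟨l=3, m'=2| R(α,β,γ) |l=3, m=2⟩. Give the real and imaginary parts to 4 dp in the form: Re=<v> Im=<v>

Re=-0.0079 Im=0.0314

First d^3_{2,2}(β=0.8204), then the phase factors e^{-i(2)α} and e^{-i(2)γ}:
With c≡cos(β/2)=0.917041 and s≡sin(β/2)=0.398793, N=[120·1·120·1]^{1/2}=120.000000
Admissible k: 0..1 (factorial args all ≥0)
  k=0: (−1)^0·120.0000/(120)·0.9170^6·0.3988^0 = +0.594748
  k=1: (−1)^1·120.0000/(24)·0.9170^4·0.3988^2 = -0.562367
d^3_{2,2}(0.8204) = +0.594748 -0.562367 = +0.032381
D = (-0.377772+0.925899i)·(+0.032381)·(+0.990074-0.140548i) = -0.007897+0.031403i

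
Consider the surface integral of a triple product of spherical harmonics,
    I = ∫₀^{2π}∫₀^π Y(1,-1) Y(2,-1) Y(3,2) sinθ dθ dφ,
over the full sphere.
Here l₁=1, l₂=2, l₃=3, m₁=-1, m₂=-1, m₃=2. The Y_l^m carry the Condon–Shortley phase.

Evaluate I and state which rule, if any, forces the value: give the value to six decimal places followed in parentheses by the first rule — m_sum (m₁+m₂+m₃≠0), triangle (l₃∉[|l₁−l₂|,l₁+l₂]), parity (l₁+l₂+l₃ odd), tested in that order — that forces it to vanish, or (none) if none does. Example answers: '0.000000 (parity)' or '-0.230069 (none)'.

0.261169 (none)

Checks pass: Σm=0; 6 even; l₃=3∈[1,3].
(2·1+1)(2·2+1)(2·3+1) = 105
Δ: 0! 2! 4! / 7! → 1/105
sum: t=0:+1/4 = 1/4
3j²(1 2 3; 0 0 0) = Δ·Π!·Σ² = 3/35  (sign -1)
sum: t=0:+1/12 = 1/12
3j²(1 2 3; -1 -1 2) = Δ·Π!·Σ² = 2/21  (sign -1)
combine: 4πI² = 105·3/35·2/21 = 6/7
take √, sign +1: I = 0.26116903
No selection rule forces the value: the integral is nonzero (none).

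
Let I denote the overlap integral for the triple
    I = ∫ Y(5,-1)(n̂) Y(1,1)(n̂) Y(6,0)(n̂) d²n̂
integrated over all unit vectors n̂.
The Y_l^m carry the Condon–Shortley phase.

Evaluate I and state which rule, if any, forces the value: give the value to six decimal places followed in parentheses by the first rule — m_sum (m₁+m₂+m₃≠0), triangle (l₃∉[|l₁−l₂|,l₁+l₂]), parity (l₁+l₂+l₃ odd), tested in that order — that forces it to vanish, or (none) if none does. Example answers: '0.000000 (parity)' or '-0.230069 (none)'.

m-sum 0 ✓  L=12 even ✓  4≤6≤6 ✓
Π(2lᵢ+1) = 11×3×13 = 429
triangle coeff Δ(5,1,6) = 1/858
Σ_t [0,0]: t=0:+1/14400 = 1/14400
(3j)²=6/143 [(5 1 6; 0 0 0)], sign=+1
Σ_t [0,0]: t=0:+1/34560 = 1/34560
(3j)²=5/286 [(5 1 6; -1 1 0)], sign=+1
⇒ 4πI² = 45/143
I = (+1)√(45/143/(4π)) = 0.15824621
No selection rule forces the value: the integral is nonzero (none).

0.158246 (none)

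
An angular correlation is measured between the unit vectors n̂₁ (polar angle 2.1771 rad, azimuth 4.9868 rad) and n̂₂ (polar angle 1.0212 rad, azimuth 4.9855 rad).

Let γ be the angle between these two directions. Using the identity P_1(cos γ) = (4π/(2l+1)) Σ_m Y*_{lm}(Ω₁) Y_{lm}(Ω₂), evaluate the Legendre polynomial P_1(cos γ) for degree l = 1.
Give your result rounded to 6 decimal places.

0.403094

Term-by-term m-sum for l=1 (normalisation 4π/3 = 4.188790):
  m=-1: (0.07693 - 0.27329j) × (0.07947 + 0.28370j) = 0.08365 + 0.00011j  (running Σ = 0.08365 + 0.00011j)
  m=0: (-0.27842 + 0.00000j) × (0.25522 + 0.00000j) = -0.07106 + 0.00000j  (running Σ = 0.01259 + 0.00011j)
  m=1: (-0.07693 - 0.27329j) × (-0.07947 + 0.28370j) = 0.08365 - 0.00011j  (running Σ = 0.09623 + 0.00000j)
Σ over m = 0.09623 + 0.00000j; ×(4π/3) → 0.40309 + 0.00000j. Real part: 0.403094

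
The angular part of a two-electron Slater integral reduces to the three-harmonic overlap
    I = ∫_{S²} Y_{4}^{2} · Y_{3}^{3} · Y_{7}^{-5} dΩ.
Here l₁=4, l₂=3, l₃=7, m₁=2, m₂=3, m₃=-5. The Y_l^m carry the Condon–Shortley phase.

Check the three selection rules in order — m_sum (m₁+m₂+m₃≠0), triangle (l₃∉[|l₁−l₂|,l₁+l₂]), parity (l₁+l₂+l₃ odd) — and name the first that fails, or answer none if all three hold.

Σmᵢ = 0  ✓
l₃∈[|l₁−l₂|,l₁+l₂]=[1,7], have l₃=7  ✓
Σlᵢ = 14 ⇒ even  ✓

none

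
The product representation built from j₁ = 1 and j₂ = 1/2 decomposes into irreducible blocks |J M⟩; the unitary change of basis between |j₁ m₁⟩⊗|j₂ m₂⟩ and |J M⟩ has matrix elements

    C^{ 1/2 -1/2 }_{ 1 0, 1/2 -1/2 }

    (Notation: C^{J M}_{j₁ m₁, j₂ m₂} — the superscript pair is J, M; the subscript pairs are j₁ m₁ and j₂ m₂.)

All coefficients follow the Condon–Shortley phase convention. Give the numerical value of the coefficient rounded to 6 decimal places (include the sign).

√[2·1!1!0!/3! · 1!1!0!1!0!1!] = √(1/3)
  +(−1)^0/∏(0,1,1,0,0,0)! = 1  (running 1)
⟨..|..⟩ = √(1/3)·(1) = +0.577350

+0.577350  (= +√(1/3))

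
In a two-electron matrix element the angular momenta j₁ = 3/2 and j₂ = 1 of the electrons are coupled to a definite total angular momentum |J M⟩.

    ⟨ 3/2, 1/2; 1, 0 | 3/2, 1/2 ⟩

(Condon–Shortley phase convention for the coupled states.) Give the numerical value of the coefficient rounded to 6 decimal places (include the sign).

+√(1/15) ≈ +0.258199

√[4·1!2!1!/5! · 2!1!1!1!2!1!] = √(4/15)
  +(−1)^0/∏(0,1,1,1,1,0)! = 1  (running 1)
  +(−1)^1/∏(1,0,0,0,2,1)! = -1/2  (running 1/2)
⟨..|..⟩ = √(4/15)·(1/2) = +0.258199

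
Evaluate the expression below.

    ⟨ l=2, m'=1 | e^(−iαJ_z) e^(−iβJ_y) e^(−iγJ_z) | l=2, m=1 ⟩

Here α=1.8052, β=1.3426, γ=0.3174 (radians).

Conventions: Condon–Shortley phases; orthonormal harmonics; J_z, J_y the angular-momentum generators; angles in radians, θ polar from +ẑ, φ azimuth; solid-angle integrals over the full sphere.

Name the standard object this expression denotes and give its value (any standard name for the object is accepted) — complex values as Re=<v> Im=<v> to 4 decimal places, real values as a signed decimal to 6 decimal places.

Wigner D-matrix element, Re=0.1760 Im=0.2859

This is a Wigner D-matrix element — the rotation-matrix element ⟨l m'| R(α,β,γ) |l m⟩ in the angular-momentum basis.
Split into d^2_{1,1}(β=1.3426) × two z-phases.
Half-angle: c=0.783014, s=0.622004. N=√(6·1·6·1)=6.000000
k: max(0,(1)−(1))=0 … min(2+(1),2−(1))=1
  k=0: (−1)^0·6.0000/(6)·0.7830^4·0.6220^0 = +0.375904
  k=1: (−1)^1·6.0000/(2)·0.7830^2·0.6220^2 = -0.711618
d^2_{1,1}(1.3426) = +0.375904 -0.711618 = -0.335714
Attach z-rotation phases: D = e^{-i(1)(1.8052)}·(-0.335714)·e^{-i(1)(0.3174)} = +0.175989+0.285887i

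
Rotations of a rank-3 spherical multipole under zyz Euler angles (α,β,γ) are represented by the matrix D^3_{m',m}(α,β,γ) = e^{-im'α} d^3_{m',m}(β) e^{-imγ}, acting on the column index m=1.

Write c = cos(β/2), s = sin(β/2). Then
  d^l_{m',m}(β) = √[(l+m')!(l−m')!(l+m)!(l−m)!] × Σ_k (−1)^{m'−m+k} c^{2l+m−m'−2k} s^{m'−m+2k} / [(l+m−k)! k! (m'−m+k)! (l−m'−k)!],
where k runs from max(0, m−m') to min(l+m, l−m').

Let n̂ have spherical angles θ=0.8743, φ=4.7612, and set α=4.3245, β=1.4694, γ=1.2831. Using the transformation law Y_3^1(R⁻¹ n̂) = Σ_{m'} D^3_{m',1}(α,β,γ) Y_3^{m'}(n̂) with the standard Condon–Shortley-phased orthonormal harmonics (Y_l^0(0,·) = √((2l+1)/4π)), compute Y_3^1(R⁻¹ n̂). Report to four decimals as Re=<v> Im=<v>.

Need the full column D^3_{m',1} for m'=−3..3 at α=4.3245, β=1.4694, γ=1.2831.
cos(β/2)=0.742032, sin(β/2)=0.670365
d^3_{-3,1}: single k=4 term ⇒ +0.430660;  D = +0.275731-0.330818i
d^3_{-2,1}: k∈[3..4] ⇒ +0.778450 -0.317671 = +0.460779;  D = +0.216074+0.406976i
d^3_{-1,1}: k∈[2..4] ⇒ +0.817455 -0.889568 +0.090754 = +0.018640;  D = -0.018547+0.001864i
d^3_{0,1}: k∈[1..3] ⇒ +0.522414 -1.279124 +0.347991 = -0.408719;  D = -0.115972+0.391921i
d^3_{1,1}: k∈[0..2] ⇒ +0.166930 -1.089940 +0.667176 = -0.255833;  D = -0.199637-0.159986i
d^3_{2,1}: k∈[0..1] ⇒ -0.476896 +0.778450 = +0.301554;  D = -0.263573+0.146507i
d^3_{3,1}: single k=0 term ⇒ +0.527665;  D = -0.062871-0.523906i
Y_3^{m'}(θ=0.8743,φ=4.7612) and Σ D·Y over m':
  (+0.2757-0.3308i)·(-0.0275-0.1863i)  (+0.2161+0.4070i)·(-0.3840+0.0376i)  (-0.0185+0.0019i)·(+0.0128+0.2619i)  (-0.1160+0.3919i)·(-0.2256+0.0000i)  (-0.1996-0.1600i)·(-0.0128+0.2619i)  (-0.2636+0.1465i)·(-0.3840-0.0376i)  (-0.0629-0.5239i)·(+0.0275-0.1863i)
Y_3^1(R⁻¹ n̂) = -0.090214-0.382926i

Re=-0.0902 Im=-0.3829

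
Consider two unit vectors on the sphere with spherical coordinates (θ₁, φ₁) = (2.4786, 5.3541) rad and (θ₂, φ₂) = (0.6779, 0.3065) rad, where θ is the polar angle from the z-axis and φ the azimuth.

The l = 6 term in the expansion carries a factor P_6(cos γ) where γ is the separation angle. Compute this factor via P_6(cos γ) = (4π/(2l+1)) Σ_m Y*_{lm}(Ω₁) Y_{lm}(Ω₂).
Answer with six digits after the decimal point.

0.329153

Summing Y*_{l m}(θ₁,φ₁)·Y_{l m}(θ₂,φ₂) over m ∈ [−6, 6]; prefactor 4π/(2·6+1) = 0.966644:
  m=-6: Y*=(0.019937, 0.017091)  Y=(-0.007790, -0.028345)  product (0.000329, -0.000698)
  m=-5: Y*=(0.007795, -0.116229)  Y=(0.004842, -0.126374)  product (-0.014651, -0.001548)
  m=-4: Y*=(-0.250658, 0.162348)  Y=(0.105847, -0.294721)  product (0.021316, 0.091058)
  m=-3: Y*=(0.430310, 0.159193)  Y=(0.278706, -0.365635)  product (0.178137, -0.112968)
  m=-2: Y*=(-0.089258, -0.302000)  Y=(0.233198, -0.164030)  product (-0.070352, -0.055785)
  m=-1: Y*=(0.107874, -0.144370)  Y=(-0.202319, 0.064029)  product (-0.012581, 0.036116)
  m=+0: Y*=(-0.378546, -0.000000)  Y=(-0.359571, 0.000000)  product (0.136114, 0.000000)
  m=+1: Y*=(-0.107874, -0.144370)  Y=(0.202319, 0.064029)  product (-0.012581, -0.036116)
  m=+2: Y*=(-0.089258, 0.302000)  Y=(0.233198, 0.164030)  product (-0.070352, 0.055785)
  m=+3: Y*=(-0.430310, 0.159193)  Y=(-0.278706, -0.365635)  product (0.178137, 0.112968)
  m=+4: Y*=(-0.250658, -0.162348)  Y=(0.105847, 0.294721)  product (0.021316, -0.091058)
  m=+5: Y*=(-0.007795, -0.116229)  Y=(-0.004842, -0.126374)  product (-0.014651, 0.001548)
  m=+6: Y*=(0.019937, -0.017091)  Y=(-0.007790, 0.028345)  product (0.000329, 0.000698)
Total Σ_m = (0.340511, 0.000000). Multiply by 0.966644: (0.329153, 0.000000). P_6(cos γ) = 0.329153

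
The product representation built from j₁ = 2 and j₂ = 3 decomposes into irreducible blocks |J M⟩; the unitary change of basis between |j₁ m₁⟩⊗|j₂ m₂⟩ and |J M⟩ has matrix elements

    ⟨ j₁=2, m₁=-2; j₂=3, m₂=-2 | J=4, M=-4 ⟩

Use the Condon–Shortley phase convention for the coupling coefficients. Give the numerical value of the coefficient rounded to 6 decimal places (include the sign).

-0.632456

√[9·1!3!5!/10! · 0!4!1!5!0!8!] = √(207360)
  +(−1)^1/∏(1,0,3,0,0,5)! = -1/720  (running -1/720)
⟨..|..⟩ = √(207360)·(-1/720) = -0.632456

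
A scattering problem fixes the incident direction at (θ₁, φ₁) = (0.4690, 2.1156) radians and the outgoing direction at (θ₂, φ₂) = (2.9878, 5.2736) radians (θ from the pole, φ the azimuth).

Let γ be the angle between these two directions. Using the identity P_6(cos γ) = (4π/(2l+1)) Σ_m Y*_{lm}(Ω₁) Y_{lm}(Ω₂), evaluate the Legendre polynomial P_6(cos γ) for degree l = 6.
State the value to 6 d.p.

0.196152

Addition theorem: P_6(cos γ) = (4π/13) Σ_m Y*_{lm}(Ω₁) Y_{lm}(Ω₂), m = −6…6:
  [-6]  conj(Y_{6,-6})(Ω₁) = (0.004086, 0.000523) ; Y_{6,-6}(Ω₂) = (0.000006, -0.000001) ; Δ = (0.000000, -0.000000)
  [-5]  conj(Y_{6,-5})(Ω₁) = (-0.011421, -0.025742) ; Y_{6,-5}(Ω₂) = (-0.000046, 0.000132) ; Δ = (0.000004, -0.000000)
  [-4]  conj(Y_{6,-4})(Ω₁) = (-0.065987, 0.094732) ; Y_{6,-4}(Ω₂) = (-0.001195, -0.001495) ; Δ = (0.000220, -0.000014)
  [-3]  conj(Y_{6,-3})(Ω₁) = (0.308041, 0.019622) ; Y_{6,-3}(Ω₂) = (0.017800, -0.002017) ; Δ = (0.005523, -0.000272)
  [-2]  conj(Y_{6,-2})(Ω₁) = (-0.233161, -0.446563) ; Y_{6,-2}(Ω₂) = (-0.049339, 0.102566) ; Δ = (0.057306, -0.001881)
  [-1]  conj(Y_{6,-1})(Ω₁) = (-0.174111, 0.287323) ; Y_{6,-1}(Ω₂) = (-0.238093, -0.378744) ; Δ = (0.150276, -0.002466)
  [+0]  conj(Y_{6,0})(Ω₁) = (-0.287014, -0.000000) ; Y_{6,0}(Ω₂) = (0.779538, 0.000000) ; Δ = (-0.223738, -0.000000)
  [+1]  conj(Y_{6,1})(Ω₁) = (0.174111, 0.287323) ; Y_{6,1}(Ω₂) = (0.238093, -0.378744) ; Δ = (0.150276, 0.002466)
  [+2]  conj(Y_{6,2})(Ω₁) = (-0.233161, 0.446563) ; Y_{6,2}(Ω₂) = (-0.049339, -0.102566) ; Δ = (0.057306, 0.001881)
  [+3]  conj(Y_{6,3})(Ω₁) = (-0.308041, 0.019622) ; Y_{6,3}(Ω₂) = (-0.017800, -0.002017) ; Δ = (0.005523, 0.000272)
  [+4]  conj(Y_{6,4})(Ω₁) = (-0.065987, -0.094732) ; Y_{6,4}(Ω₂) = (-0.001195, 0.001495) ; Δ = (0.000220, 0.000014)
  [+5]  conj(Y_{6,5})(Ω₁) = (0.011421, -0.025742) ; Y_{6,5}(Ω₂) = (0.000046, 0.000132) ; Δ = (0.000004, 0.000000)
  [+6]  conj(Y_{6,6})(Ω₁) = (0.004086, -0.000523) ; Y_{6,6}(Ω₂) = (0.000006, 0.000001) ; Δ = (0.000000, 0.000000)
Σ over m = (0.202921, 0.000000); ×(4π/13) → (0.196152, 0.000000). Real part: 0.196152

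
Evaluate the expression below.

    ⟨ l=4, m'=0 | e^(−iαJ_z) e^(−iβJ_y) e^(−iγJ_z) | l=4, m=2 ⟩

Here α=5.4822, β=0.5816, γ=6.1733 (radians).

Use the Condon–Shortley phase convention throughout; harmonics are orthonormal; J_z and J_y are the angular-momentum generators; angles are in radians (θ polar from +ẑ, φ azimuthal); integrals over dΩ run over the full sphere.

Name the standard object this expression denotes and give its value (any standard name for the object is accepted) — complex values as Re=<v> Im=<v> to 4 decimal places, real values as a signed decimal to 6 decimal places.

This is a Wigner D-matrix element — the rotation-matrix element ⟨l m'| R(α,β,γ) |l m⟩ in the angular-momentum basis.
Split into d^4_{0,2}(β=0.5816) × two z-phases.
Half-angle: c=0.958015, s=0.286719. N=√(24·24·720·2)=910.735966
The bounds max(0,m−m')=2 and min(l+m,l−m')=4 give 3 terms
  k=2: (−1)^0·910.7360/(96)·0.9580^6·0.2867^2 = +0.602930
  k=3: (−1)^1·910.7360/(36)·0.9580^4·0.2867^4 = -0.144013
  k=4: (−1)^2·910.7360/(96)·0.9580^2·0.2867^6 = +0.004837
d^4_{0,2}(0.5816) = +0.602930 -0.144013 +0.004837 = +0.463754
Phases: e^{-i·(0)·5.4822}=+1.000000+0.000000i, e^{-i·(2)·6.1733}=+0.975947+0.218006i ⇒ D=+0.452599+0.101101i

Wigner D-matrix element, Re=0.4526 Im=0.1011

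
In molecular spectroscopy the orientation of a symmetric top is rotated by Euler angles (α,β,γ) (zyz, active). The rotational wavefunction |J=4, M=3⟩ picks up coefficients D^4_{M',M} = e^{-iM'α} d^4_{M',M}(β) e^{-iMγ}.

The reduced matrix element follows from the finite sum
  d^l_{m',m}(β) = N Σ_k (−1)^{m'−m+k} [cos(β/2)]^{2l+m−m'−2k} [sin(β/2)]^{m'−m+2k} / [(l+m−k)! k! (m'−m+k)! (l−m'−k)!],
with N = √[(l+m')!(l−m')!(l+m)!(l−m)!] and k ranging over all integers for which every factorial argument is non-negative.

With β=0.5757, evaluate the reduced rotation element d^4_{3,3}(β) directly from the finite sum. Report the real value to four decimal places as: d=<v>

d^4_{3,3}(β=0.5757) via the finite sum:
Half-angle: c=0.958856, s=0.283891. N=√(5040·1·5040·1)=5040.000000
The bounds max(0,m−m')=0 and min(l+m,l−m')=1 give 2 terms
  k=0: (−1)^0·5040.0000/(5040)·0.9589^8·0.2839^0 = +0.714544
  k=1: (−1)^1·5040.0000/(720)·0.9589^6·0.2839^2 = -0.438454
d^4_{3,3}(0.5757) = +0.714544 -0.438454 = +0.276090

d=0.2761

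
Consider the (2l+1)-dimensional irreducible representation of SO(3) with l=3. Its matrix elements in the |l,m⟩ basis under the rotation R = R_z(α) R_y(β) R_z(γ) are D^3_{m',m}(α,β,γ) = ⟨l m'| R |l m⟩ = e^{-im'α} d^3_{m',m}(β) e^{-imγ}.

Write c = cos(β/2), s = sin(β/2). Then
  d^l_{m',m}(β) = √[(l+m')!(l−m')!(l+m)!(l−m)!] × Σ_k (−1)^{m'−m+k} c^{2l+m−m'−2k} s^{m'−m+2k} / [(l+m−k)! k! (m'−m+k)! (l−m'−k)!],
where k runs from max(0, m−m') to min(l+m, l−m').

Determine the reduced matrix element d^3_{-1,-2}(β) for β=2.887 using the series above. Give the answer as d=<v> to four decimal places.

d=0.0125

d^3_{-1,-2}(β=2.8870) via the finite sum:
With c≡cos(β/2)=0.126953 and s≡sin(β/2)=0.991909, N=[2·24·1·120]^{1/2}=75.894664
k∈{0,1} keeps every argument non-negative
  k=0: (−1)^1·75.8947/(24)·0.1270^5·0.9919^1 = -0.000103
  k=1: (−1)^2·75.8947/(12)·0.1270^3·0.9919^3 = +0.012629
d^3_{-1,-2}(2.8870) = -0.000103 +0.012629 = +0.012526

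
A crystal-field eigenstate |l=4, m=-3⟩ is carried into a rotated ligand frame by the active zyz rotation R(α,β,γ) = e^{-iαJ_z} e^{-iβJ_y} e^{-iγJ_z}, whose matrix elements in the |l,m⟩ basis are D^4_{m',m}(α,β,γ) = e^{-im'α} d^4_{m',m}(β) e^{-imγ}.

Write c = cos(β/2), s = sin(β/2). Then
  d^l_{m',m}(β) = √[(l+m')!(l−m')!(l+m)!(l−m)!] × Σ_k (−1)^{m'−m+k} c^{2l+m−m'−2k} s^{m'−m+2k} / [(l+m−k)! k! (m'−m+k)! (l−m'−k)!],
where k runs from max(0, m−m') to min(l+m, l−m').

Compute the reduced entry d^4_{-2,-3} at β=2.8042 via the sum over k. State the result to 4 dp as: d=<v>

d=0.0014

d^4_{-2,-3}(β=2.8042) via the finite sum:
With c≡cos(β/2)=0.167897 and s≡sin(β/2)=0.985804, N=[2·720·1·5040]^{1/2}=2693.993318
k: max(0,(-3)−(-2))=0 … min(4+(-3),4−(-2))=1
  k=0: (−1)^1·2693.9933/(720)·0.1679^7·0.9858^1 = -0.000014
  k=1: (−1)^2·2693.9933/(240)·0.1679^5·0.9858^3 = +0.001435
d^4_{-2,-3}(2.8042) = -0.000014 +0.001435 = +0.001421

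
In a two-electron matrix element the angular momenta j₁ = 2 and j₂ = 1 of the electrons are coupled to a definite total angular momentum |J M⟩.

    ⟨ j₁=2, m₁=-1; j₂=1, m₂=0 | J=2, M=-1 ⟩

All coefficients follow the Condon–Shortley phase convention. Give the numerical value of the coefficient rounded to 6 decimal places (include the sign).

j₁+j₂−J=1  J+j₁−j₂=3  J−j₁+j₂=1  j₁+j₂+J+1=6
(j₁±m₁, j₂±m₂, J±M) = (1,3,1,1,1,3)
P² = 3/2
sum k=0..1:
  [0] +1/6 = 1/6
  [1] −1/2 = -1/2
S = -1/3
C² = P²·S² = 1/6 ; C = -0.408248

−√(1/6) = -0.408248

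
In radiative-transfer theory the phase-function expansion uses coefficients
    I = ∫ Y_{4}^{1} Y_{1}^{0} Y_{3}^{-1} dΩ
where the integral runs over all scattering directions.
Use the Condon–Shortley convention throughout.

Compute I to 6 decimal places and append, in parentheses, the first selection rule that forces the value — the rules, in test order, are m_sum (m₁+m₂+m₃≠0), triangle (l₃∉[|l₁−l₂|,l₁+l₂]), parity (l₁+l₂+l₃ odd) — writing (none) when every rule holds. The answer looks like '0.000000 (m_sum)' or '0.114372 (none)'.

-0.238414 (none)

Rules hold: Σm=0, L=8 even, 3≤3≤5.
N = 9·3·7 = 189
Δ = 2!·6!·0!/9! = 1/252
Racah Σ t=1..1: t=1:−1/36 = -1/36
⇒ 3j(4 1 3; 0 0 0)² = 4/63, sgn +1
Racah Σ t=1..1: t=1:−1/48 = -1/48
⇒ 3j(4 1 3; 1 0 -1)² = 5/84, sgn -1
4πI² = N·(3j₀)²·(3jₘ)² = 5/7
I = -1·√(0.714286/4π) = -0.23841361
No selection rule forces the value: the integral is nonzero (none).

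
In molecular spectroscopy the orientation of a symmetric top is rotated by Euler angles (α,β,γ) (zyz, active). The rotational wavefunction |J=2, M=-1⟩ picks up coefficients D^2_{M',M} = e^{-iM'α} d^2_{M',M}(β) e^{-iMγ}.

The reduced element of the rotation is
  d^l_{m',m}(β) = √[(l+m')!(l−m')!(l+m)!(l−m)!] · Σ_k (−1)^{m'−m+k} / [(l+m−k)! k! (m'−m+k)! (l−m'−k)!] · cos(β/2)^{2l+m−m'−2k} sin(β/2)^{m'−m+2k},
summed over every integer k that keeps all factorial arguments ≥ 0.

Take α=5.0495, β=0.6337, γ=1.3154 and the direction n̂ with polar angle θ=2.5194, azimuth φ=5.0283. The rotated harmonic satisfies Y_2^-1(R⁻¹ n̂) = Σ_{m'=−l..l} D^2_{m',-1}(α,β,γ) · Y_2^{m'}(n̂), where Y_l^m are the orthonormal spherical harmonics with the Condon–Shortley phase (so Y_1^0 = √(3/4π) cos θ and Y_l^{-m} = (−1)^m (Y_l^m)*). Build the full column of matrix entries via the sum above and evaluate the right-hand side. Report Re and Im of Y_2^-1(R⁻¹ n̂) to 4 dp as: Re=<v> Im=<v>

Re=-0.0546 Im=-0.2209

Need the full column D^2_{m',-1} for m'=−2..2 at α=5.0495, β=0.6337, γ=1.3154.
cos(β/2)=0.950222, sin(β/2)=0.311575
d^2_{-2,-1}: single k=1 term ⇒ +0.534647;  D = +0.217435-0.488436i
d^2_{-1,-1}: k∈[0..1] ⇒ +0.815266 -0.262964 = +0.552303;  D = +0.550460+0.045081i
d^2_{0,-1}: k∈[0..1] ⇒ -0.654806 +0.070402 = -0.584404;  D = -0.147637-0.565448i
d^2_{1,-1}: k∈[0..1] ⇒ +0.262964 -0.009424 = +0.253540;  D = -0.210322+0.141587i
d^2_{2,-1}: single k=0 term ⇒ -0.057483;  D = +0.046067+0.034383i
Y_2^{m'}(θ=2.5194,φ=5.0283) and Σ D·Y over m':
  (+0.2174-0.4884i)·(-0.1059+0.0775i)  (+0.5505+0.0451i)·(-0.1137-0.3478i)  (-0.1476-0.5654i)·(+0.3094+0.0000i)  (-0.2103+0.1416i)·(+0.1137-0.3478i)  (+0.0461+0.0344i)·(-0.1059-0.0775i)
Y_2^-1(R⁻¹ n̂) = -0.054623-0.220909i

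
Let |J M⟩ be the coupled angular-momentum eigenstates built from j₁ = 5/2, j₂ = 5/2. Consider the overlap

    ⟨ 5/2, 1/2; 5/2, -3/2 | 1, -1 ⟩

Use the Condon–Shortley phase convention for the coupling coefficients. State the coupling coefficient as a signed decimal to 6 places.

√[3·4!1!1!/7! · 3!2!1!4!0!2!] = √(288/35)
  +(−1)^1/∏(1,3,1,0,0,1)! = -1/6  (running -1/6)
⟨..|..⟩ = √(288/35)·(-1/6) = -0.478091

−√(8/35) = -0.478091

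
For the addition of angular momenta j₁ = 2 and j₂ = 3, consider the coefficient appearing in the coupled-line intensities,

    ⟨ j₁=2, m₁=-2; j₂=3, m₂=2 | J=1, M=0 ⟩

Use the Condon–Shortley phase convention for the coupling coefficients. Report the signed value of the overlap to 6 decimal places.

triangle: 4!·0!·2!/7! = 48/5040
(j±m)!: 0!·4!·5!·1!·1!·1! = 2880
prefactor² = (2J+1)·Δ·N² = 576/7
  k=4: +1/(4!·0!·0!·1!·0!·1!) = 1/24
Σ = 1/24  ⇒  CG² = 576/7·(1/24)² = 1/7
CG = +√(1/7) = +0.377964

+√(1/7) = +0.377964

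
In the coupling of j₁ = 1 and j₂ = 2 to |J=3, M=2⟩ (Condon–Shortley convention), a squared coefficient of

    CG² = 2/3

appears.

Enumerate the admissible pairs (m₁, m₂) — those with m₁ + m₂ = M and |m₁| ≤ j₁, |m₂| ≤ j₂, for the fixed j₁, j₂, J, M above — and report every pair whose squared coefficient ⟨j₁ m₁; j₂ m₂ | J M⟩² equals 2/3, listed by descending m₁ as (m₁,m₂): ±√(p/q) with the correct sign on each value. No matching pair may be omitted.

(1,1): +√(2/3)

Admissible pairs with m₁+m₂ = M = 2: (0,2), (1,1)
  (m₁,m₂)=(1,1): CG² = 2/3, CG = +√(2/3)   ← matches the target
  (m₁,m₂)=(0,2): CG² = 1/3, CG = +√(1/3)
Pairs with CG² = 2/3: (1,1): +√(2/3)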